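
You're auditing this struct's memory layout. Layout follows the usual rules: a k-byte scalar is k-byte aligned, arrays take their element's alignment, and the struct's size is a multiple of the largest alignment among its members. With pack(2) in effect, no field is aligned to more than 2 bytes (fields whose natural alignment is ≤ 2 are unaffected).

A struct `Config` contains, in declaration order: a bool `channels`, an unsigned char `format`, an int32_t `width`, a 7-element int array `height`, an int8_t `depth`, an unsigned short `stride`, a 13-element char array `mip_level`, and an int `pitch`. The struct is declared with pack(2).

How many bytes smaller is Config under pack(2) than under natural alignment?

natural layout:
  @0: channels [1B, align 1] → 1
  @1: format [1B, align 1] → 2
  +2 pad (align 4)
  @4: width [4B, align 4] → 8
  @8: height [28B, align 4] → 36
  @36: depth [1B, align 1] → 37
  +1 pad (align 2)
  @38: stride [2B, align 2] → 40
  @40: mip_level [13B, align 1] → 53
  +3 pad (align 4)
  @56: pitch [4B, align 4] → 60
  size 60, align 4
packed(2) layout:
  @0: channels [1B, align 1] → 1
  @1: format [1B, align 1] → 2
  @2: width [4B, align 2] → 6
  @6: height [28B, align 2] → 34
  @34: depth [1B, align 1] → 35
  +1 pad (align 2)
  @36: stride [2B, align 2] → 38
  @38: mip_level [13B, align 1] → 51
  +1 pad (align 2)
  @52: pitch [4B, align 2] → 56
  size 56, align 2
60 − 56 = 4

4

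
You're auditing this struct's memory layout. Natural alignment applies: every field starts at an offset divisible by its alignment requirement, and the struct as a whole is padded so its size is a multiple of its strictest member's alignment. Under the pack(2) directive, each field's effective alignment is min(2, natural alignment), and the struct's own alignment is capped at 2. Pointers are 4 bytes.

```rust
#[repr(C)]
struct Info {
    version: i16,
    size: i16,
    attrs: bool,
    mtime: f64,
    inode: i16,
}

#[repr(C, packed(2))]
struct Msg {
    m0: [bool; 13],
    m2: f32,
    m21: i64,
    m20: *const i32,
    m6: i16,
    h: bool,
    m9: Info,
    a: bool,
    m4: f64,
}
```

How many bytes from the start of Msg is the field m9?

34

Info: version at 0 (size 2, align 2) → ends 2; size at 2 (size 2, align 2) → ends 4; attrs at 4 (size 1, align 1) → ends 5; pad 3 to align 8 for mtime; mtime at 8 (size 8, align 8) → ends 16; inode at 16 (size 2, align 2) → ends 18; tail pad 6 to reach multiple of 8; total 24 bytes, alignment 8
m0 at 0 (size 13, align 1) → ends 13
pad 1 to align 2 for m2
m2 at 14 (size 4, align 2) → ends 18
m21 at 18 (size 8, align 2) → ends 26
m20 at 26 (size 4, align 2) → ends 30
m6 at 30 (size 2, align 2) → ends 32
h at 32 (size 1, align 1) → ends 33
pad 1 to align 2 for m9
m9 at 34 (size 24, align 2) → ends 58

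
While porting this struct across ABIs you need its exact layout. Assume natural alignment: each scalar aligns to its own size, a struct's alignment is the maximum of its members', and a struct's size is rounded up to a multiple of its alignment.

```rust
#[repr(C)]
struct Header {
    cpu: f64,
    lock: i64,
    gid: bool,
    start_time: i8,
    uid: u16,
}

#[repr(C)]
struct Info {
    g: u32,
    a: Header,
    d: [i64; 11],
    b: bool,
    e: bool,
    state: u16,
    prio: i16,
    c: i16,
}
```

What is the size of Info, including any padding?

Header: @0: cpu [8B, align 8] → 8; @8: lock [8B, align 8] → 16; @16: gid [1B, align 1] → 17; @17: start_time [1B, align 1] → 18; @18: uid [2B, align 2] → 20; +4 tail pad (align 8); size 24, align 8
@0: g [4B, align 4] → 4
+4 pad (align 8)
@8: a [24B, align 8] → 32
@32: d [88B, align 8] → 120
@120: b [1B, align 1] → 121
@121: e [1B, align 1] → 122
@122: state [2B, align 2] → 124
@124: prio [2B, align 2] → 126
@126: c [2B, align 2] → 128
size 128, align 8

128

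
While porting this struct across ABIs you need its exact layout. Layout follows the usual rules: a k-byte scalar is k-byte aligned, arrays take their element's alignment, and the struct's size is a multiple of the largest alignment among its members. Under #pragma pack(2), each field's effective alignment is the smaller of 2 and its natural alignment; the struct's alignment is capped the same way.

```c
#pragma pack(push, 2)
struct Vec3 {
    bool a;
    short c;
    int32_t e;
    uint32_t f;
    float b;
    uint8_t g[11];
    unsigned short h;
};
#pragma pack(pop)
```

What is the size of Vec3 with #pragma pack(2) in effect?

30

@0: a [1B, align 1] → 1
+1 pad (align 2)
@2: c [2B, align 2] → 4
@4: e [4B, align 2] → 8
@8: f [4B, align 2] → 12
@12: b [4B, align 2] → 16
@16: g [11B, align 1] → 27
+1 pad (align 2)
@28: h [2B, align 2] → 30
size 30, align 2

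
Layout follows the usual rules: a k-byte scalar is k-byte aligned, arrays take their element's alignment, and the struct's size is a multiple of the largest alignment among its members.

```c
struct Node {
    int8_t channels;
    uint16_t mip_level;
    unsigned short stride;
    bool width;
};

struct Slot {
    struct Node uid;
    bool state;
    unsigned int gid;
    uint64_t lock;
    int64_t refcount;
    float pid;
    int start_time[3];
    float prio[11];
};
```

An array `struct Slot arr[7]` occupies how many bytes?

672

Node: 0..1  channels  (1B, 1-aligned); 1..2  -- padding (1B); 2..4  mip_level  (2B, 2-aligned); 4..6  stride  (2B, 2-aligned); 6..7  width  (1B, 1-aligned); 7..8  -- tail padding (1B); sizeof = 8, alignof = 2
0..8  uid  (8B, 2-aligned)
8..9  state  (1B, 1-aligned)
9..12  -- padding (3B)
12..16  gid  (4B, 4-aligned)
16..24  lock  (8B, 8-aligned)
24..32  refcount  (8B, 8-aligned)
32..36  pid  (4B, 4-aligned)
36..48  start_time  (12B, 4-aligned)
48..92  prio  (44B, 4-aligned)
92..96  -- tail padding (4B)
sizeof = 96, alignof = 8
array of 7: 7 × 96 = 672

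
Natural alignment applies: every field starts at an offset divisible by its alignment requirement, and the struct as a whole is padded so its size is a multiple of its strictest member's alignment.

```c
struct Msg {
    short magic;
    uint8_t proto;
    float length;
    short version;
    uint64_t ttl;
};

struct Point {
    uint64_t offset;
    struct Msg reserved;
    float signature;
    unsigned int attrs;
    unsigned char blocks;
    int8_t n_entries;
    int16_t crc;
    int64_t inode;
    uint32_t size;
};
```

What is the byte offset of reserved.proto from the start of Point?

Msg: @0: magic [2B, align 2] → 2; @2: proto [1B, align 1] → 3; +1 pad (align 4); @4: length [4B, align 4] → 8; @8: version [2B, align 2] → 10; +6 pad (align 8); @16: ttl [8B, align 8] → 24; size 24, align 8
@0: offset [8B, align 8] → 8
@8: reserved [24B, align 8] → 32
within Msg: proto at 2
8 + 2 = 10

10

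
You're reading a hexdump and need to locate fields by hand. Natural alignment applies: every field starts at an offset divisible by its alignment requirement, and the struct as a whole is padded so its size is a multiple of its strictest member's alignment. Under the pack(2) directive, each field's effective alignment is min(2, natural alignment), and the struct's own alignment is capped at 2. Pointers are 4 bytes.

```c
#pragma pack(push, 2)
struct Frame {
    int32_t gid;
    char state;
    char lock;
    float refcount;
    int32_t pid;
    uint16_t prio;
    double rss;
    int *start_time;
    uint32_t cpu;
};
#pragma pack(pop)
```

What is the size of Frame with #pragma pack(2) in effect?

gid at 0 (size 4, align 2) → ends 4
state at 4 (size 1, align 1) → ends 5
lock at 5 (size 1, align 1) → ends 6
refcount at 6 (size 4, align 2) → ends 10
pid at 10 (size 4, align 2) → ends 14
prio at 14 (size 2, align 2) → ends 16
rss at 16 (size 8, align 2) → ends 24
start_time at 24 (size 4, align 2) → ends 28
cpu at 28 (size 4, align 2) → ends 32
total 32 bytes, alignment 2

32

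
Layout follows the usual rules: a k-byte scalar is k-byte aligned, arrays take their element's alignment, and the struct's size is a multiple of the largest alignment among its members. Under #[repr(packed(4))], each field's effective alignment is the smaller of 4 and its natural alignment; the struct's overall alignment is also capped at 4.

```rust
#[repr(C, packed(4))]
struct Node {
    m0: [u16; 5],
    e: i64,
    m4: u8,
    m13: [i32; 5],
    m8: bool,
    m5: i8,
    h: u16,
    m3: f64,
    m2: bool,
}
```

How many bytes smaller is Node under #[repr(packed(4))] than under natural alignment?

12

natural layout:
  @0: m0 [10B, align 2] → 10
  +6 pad (align 8)
  @16: e [8B, align 8] → 24
  @24: m4 [1B, align 1] → 25
  +3 pad (align 4)
  @28: m13 [20B, align 4] → 48
  @48: m8 [1B, align 1] → 49
  @49: m5 [1B, align 1] → 50
  @50: h [2B, align 2] → 52
  +4 pad (align 8)
  @56: m3 [8B, align 8] → 64
  @64: m2 [1B, align 1] → 65
  +7 tail pad (align 8)
  size 72, align 8
packed(4) layout:
  @0: m0 [10B, align 2] → 10
  +2 pad (align 4)
  @12: e [8B, align 4] → 20
  @20: m4 [1B, align 1] → 21
  +3 pad (align 4)
  @24: m13 [20B, align 4] → 44
  @44: m8 [1B, align 1] → 45
  @45: m5 [1B, align 1] → 46
  @46: h [2B, align 2] → 48
  @48: m3 [8B, align 4] → 56
  @56: m2 [1B, align 1] → 57
  +3 tail pad (align 4)
  size 60, align 4
72 − 60 = 12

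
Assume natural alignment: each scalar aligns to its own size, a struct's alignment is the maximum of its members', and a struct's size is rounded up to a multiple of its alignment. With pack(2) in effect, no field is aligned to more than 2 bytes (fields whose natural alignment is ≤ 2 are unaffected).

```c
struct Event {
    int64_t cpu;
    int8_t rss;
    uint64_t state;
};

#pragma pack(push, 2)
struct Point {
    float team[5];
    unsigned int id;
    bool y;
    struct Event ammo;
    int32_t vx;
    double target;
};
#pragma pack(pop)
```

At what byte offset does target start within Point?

54

Event: 0..8  cpu  (8B, 8-aligned); 8..9  rss  (1B, 1-aligned); 9..16  -- padding (7B); 16..24  state  (8B, 8-aligned); sizeof = 24, alignof = 8
0..20  team  (20B, 2-aligned)
20..24  id  (4B, 2-aligned)
24..25  y  (1B, 1-aligned)
25..26  -- padding (1B)
26..50  ammo  (24B, 2-aligned)
50..54  vx  (4B, 2-aligned)
54..62  target  (8B, 2-aligned)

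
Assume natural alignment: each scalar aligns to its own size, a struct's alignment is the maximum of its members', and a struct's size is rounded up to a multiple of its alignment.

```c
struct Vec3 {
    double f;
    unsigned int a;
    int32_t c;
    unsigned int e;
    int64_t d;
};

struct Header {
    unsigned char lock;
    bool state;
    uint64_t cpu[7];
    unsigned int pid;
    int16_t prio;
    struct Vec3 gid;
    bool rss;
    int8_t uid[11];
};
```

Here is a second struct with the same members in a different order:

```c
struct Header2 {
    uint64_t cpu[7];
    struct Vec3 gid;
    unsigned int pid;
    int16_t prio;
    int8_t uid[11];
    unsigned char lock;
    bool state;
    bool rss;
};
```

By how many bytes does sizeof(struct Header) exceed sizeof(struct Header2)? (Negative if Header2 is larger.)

Vec3: @0: f [8B, align 8] → 8; @8: a [4B, align 4] → 12; @12: c [4B, align 4] → 16; @16: e [4B, align 4] → 20; +4 pad (align 8); @24: d [8B, align 8] → 32; size 32, align 8
@0: lock [1B, align 1] → 1
@1: state [1B, align 1] → 2
+6 pad (align 8)
@8: cpu [56B, align 8] → 64
@64: pid [4B, align 4] → 68
@68: prio [2B, align 2] → 70
+2 pad (align 8)
@72: gid [32B, align 8] → 104
@104: rss [1B, align 1] → 105
@105: uid [11B, align 1] → 116
+4 tail pad (align 8)
size 120, align 8
— Header2 —
@0: cpu [56B, align 8] → 56
@56: gid [32B, align 8] → 88
@88: pid [4B, align 4] → 92
@92: prio [2B, align 2] → 94
@94: uid [11B, align 1] → 105
@105: lock [1B, align 1] → 106
@106: state [1B, align 1] → 107
@107: rss [1B, align 1] → 108
+4 tail pad (align 8)
size 112, align 8
120 − 112 = 8

8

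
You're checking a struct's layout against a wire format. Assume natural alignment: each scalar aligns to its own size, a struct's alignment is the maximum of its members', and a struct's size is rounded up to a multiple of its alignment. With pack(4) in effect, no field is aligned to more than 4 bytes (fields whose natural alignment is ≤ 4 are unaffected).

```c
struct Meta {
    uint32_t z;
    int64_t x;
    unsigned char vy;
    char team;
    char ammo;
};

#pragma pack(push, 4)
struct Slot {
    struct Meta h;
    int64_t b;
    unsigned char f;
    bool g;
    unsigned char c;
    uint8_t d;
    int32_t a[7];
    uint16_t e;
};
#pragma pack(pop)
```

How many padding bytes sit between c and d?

0

Meta: @0: z [4B, align 4] → 4; +4 pad (align 8); @8: x [8B, align 8] → 16; @16: vy [1B, align 1] → 17; @17: team [1B, align 1] → 18; @18: ammo [1B, align 1] → 19; +5 tail pad (align 8); size 24, align 8
@0: h [24B, align 4] → 24
@24: b [8B, align 4] → 32
@32: f [1B, align 1] → 33
@33: g [1B, align 1] → 34
@34: c [1B, align 1] → 35
@35: d [1B, align 1] → 36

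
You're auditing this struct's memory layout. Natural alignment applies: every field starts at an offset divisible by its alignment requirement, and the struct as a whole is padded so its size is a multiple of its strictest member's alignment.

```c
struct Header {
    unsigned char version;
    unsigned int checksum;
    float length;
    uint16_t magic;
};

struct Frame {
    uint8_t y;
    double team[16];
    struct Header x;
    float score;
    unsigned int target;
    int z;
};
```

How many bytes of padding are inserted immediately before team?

Header: @0: version [1B, align 1] → 1; +3 pad (align 4); @4: checksum [4B, align 4] → 8; @8: length [4B, align 4] → 12; @12: magic [2B, align 2] → 14; +2 tail pad (align 4); size 16, align 4
@0: y [1B, align 1] → 1
+7 pad (align 8)
@8: team [128B, align 8] → 136

7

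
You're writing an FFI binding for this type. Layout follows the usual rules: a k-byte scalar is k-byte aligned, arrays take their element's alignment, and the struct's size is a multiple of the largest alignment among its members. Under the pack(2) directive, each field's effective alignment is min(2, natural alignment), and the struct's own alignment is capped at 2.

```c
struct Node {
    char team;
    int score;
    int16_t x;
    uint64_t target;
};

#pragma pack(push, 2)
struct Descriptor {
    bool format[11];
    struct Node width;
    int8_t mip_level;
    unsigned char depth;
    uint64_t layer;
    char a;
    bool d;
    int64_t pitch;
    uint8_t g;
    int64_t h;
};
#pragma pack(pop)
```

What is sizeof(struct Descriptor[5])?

Node: @0: team [1B, align 1] → 1; +3 pad (align 4); @4: score [4B, align 4] → 8; @8: x [2B, align 2] → 10; +6 pad (align 8); @16: target [8B, align 8] → 24; size 24, align 8
@0: format [11B, align 1] → 11
+1 pad (align 2)
@12: width [24B, align 2] → 36
@36: mip_level [1B, align 1] → 37
@37: depth [1B, align 1] → 38
@38: layer [8B, align 2] → 46
@46: a [1B, align 1] → 47
@47: d [1B, align 1] → 48
@48: pitch [8B, align 2] → 56
@56: g [1B, align 1] → 57
+1 pad (align 2)
@58: h [8B, align 2] → 66
size 66, align 2
array of 5: 5 × 66 = 330

330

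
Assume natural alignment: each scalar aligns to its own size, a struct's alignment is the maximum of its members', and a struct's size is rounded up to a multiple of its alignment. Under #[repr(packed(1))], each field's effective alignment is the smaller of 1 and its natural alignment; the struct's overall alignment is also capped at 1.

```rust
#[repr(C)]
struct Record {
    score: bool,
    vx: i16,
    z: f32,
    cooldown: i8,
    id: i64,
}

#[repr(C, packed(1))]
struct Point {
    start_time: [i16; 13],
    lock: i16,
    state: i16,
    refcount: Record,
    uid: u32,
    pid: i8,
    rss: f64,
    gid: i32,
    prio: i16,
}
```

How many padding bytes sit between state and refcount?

0

Record: score at 0 (size 1, align 1) → ends 1; pad 1 to align 2 for vx; vx at 2 (size 2, align 2) → ends 4; z at 4 (size 4, align 4) → ends 8; cooldown at 8 (size 1, align 1) → ends 9; pad 7 to align 8 for id; id at 16 (size 8, align 8) → ends 24; total 24 bytes, alignment 8
start_time at 0 (size 26, align 1) → ends 26
lock at 26 (size 2, align 1) → ends 28
state at 28 (size 2, align 1) → ends 30
refcount at 30 (size 24, align 1) → ends 54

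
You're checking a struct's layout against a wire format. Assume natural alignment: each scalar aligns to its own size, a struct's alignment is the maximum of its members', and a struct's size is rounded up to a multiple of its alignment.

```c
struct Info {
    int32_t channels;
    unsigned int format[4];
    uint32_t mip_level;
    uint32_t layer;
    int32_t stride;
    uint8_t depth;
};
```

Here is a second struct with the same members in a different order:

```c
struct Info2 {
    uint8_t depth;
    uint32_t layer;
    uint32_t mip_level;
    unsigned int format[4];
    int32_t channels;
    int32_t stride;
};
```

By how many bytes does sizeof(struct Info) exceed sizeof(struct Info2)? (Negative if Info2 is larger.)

0..4  channels  (4B, 4-aligned)
4..20  format  (16B, 4-aligned)
20..24  mip_level  (4B, 4-aligned)
24..28  layer  (4B, 4-aligned)
28..32  stride  (4B, 4-aligned)
32..33  depth  (1B, 1-aligned)
33..36  -- tail padding (3B)
sizeof = 36, alignof = 4
— Info2 —
0..1  depth  (1B, 1-aligned)
1..4  -- padding (3B)
4..8  layer  (4B, 4-aligned)
8..12  mip_level  (4B, 4-aligned)
12..28  format  (16B, 4-aligned)
28..32  channels  (4B, 4-aligned)
32..36  stride  (4B, 4-aligned)
sizeof = 36, alignof = 4
36 − 36 = 0

0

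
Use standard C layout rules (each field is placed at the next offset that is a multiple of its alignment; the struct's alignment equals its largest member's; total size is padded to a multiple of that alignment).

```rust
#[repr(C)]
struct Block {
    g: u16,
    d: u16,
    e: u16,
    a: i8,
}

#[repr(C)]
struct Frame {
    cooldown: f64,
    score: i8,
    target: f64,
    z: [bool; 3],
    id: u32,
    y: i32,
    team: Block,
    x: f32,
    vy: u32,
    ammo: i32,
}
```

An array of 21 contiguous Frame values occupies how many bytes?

Block: g at 0 (size 2, align 2) → ends 2; d at 2 (size 2, align 2) → ends 4; e at 4 (size 2, align 2) → ends 6; a at 6 (size 1, align 1) → ends 7; tail pad 1 to reach multiple of 2; total 8 bytes, alignment 2
cooldown at 0 (size 8, align 8) → ends 8
score at 8 (size 1, align 1) → ends 9
pad 7 to align 8 for target
target at 16 (size 8, align 8) → ends 24
z at 24 (size 3, align 1) → ends 27
pad 1 to align 4 for id
id at 28 (size 4, align 4) → ends 32
y at 32 (size 4, align 4) → ends 36
team at 36 (size 8, align 2) → ends 44
x at 44 (size 4, align 4) → ends 48
vy at 48 (size 4, align 4) → ends 52
ammo at 52 (size 4, align 4) → ends 56
total 56 bytes, alignment 8
array of 21: 21 × 56 = 1176

1176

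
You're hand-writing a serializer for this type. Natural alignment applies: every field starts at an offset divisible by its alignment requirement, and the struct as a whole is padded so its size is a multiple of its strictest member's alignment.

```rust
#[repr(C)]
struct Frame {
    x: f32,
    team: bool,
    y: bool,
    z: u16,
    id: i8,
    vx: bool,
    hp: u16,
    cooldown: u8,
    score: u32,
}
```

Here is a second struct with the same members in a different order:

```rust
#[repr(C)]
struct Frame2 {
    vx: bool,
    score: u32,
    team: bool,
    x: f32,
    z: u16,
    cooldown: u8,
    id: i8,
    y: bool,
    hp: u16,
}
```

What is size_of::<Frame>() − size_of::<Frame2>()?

@0: x [4B, align 4] → 4
@4: team [1B, align 1] → 5
@5: y [1B, align 1] → 6
@6: z [2B, align 2] → 8
@8: id [1B, align 1] → 9
@9: vx [1B, align 1] → 10
@10: hp [2B, align 2] → 12
@12: cooldown [1B, align 1] → 13
+3 pad (align 4)
@16: score [4B, align 4] → 20
size 20, align 4
— Frame2 —
@0: vx [1B, align 1] → 1
+3 pad (align 4)
@4: score [4B, align 4] → 8
@8: team [1B, align 1] → 9
+3 pad (align 4)
@12: x [4B, align 4] → 16
@16: z [2B, align 2] → 18
@18: cooldown [1B, align 1] → 19
@19: id [1B, align 1] → 20
@20: y [1B, align 1] → 21
+1 pad (align 2)
@22: hp [2B, align 2] → 24
size 24, align 4
20 − 24 = -4

-4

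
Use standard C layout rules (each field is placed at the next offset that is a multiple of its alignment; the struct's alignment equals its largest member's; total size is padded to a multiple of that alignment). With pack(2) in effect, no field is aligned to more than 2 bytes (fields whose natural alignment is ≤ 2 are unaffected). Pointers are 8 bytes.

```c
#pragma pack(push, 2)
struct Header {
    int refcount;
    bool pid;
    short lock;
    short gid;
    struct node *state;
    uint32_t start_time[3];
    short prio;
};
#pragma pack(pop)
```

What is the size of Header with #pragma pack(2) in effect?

32

refcount at 0 (size 4, align 2) → ends 4
pid at 4 (size 1, align 1) → ends 5
pad 1 to align 2 for lock
lock at 6 (size 2, align 2) → ends 8
gid at 8 (size 2, align 2) → ends 10
state at 10 (size 8, align 2) → ends 18
start_time at 18 (size 12, align 2) → ends 30
prio at 30 (size 2, align 2) → ends 32
total 32 bytes, alignment 2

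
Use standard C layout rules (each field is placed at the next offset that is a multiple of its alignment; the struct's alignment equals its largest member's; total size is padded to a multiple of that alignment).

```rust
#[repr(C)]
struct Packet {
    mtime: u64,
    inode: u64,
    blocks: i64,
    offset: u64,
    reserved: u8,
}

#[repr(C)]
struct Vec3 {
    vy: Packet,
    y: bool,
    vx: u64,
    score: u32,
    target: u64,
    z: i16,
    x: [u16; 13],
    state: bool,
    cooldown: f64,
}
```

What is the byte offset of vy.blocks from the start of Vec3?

Packet: @0: mtime [8B, align 8] → 8; @8: inode [8B, align 8] → 16; @16: blocks [8B, align 8] → 24; @24: offset [8B, align 8] → 32; @32: reserved [1B, align 1] → 33; +7 tail pad (align 8); size 40, align 8
@0: vy [40B, align 8] → 40
within Packet: blocks at 16
0 + 16 = 16

16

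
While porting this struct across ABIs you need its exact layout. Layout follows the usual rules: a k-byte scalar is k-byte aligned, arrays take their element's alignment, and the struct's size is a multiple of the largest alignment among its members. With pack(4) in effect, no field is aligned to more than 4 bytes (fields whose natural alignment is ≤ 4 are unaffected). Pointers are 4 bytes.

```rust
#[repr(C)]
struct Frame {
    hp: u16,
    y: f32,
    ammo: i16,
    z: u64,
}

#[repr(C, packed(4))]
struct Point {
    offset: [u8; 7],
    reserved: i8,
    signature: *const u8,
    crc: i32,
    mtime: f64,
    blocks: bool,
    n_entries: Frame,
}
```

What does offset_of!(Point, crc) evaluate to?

Frame: @0: hp [2B, align 2] → 2; +2 pad (align 4); @4: y [4B, align 4] → 8; @8: ammo [2B, align 2] → 10; +6 pad (align 8); @16: z [8B, align 8] → 24; size 24, align 8
@0: offset [7B, align 1] → 7
@7: reserved [1B, align 1] → 8
@8: signature [4B, align 4] → 12
@12: crc [4B, align 4] → 16

12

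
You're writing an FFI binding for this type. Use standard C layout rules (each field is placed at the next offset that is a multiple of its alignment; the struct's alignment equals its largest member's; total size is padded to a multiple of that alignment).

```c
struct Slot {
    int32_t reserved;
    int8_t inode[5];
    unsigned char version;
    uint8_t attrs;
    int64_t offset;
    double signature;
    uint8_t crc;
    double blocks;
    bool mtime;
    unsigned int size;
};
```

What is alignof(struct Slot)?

8

member alignments: reserved=4, inode=1, version=1, attrs=1, offset=8, signature=8, crc=1, blocks=8, mtime=1, size=4
max = 8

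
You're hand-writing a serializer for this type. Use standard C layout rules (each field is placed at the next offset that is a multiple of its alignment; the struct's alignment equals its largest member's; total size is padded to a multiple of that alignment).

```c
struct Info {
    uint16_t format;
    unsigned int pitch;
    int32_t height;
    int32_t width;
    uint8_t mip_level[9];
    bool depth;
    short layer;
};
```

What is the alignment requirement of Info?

4

member alignments: format=2, pitch=4, height=4, width=4, mip_level=1, depth=1, layer=2
max = 4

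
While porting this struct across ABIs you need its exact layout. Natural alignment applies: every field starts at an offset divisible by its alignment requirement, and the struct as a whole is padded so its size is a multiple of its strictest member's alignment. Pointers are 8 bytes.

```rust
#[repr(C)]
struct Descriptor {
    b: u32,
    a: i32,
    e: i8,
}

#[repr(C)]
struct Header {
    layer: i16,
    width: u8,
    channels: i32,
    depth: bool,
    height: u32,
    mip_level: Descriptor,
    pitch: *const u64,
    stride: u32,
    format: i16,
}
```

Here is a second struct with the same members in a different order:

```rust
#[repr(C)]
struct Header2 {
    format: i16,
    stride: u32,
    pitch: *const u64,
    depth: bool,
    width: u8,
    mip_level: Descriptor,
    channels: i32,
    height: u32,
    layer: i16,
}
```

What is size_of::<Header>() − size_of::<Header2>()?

0

Descriptor: 0..4  b  (4B, 4-aligned); 4..8  a  (4B, 4-aligned); 8..9  e  (1B, 1-aligned); 9..12  -- tail padding (3B); sizeof = 12, alignof = 4
0..2  layer  (2B, 2-aligned)
2..3  width  (1B, 1-aligned)
3..4  -- padding (1B)
4..8  channels  (4B, 4-aligned)
8..9  depth  (1B, 1-aligned)
9..12  -- padding (3B)
12..16  height  (4B, 4-aligned)
16..28  mip_level  (12B, 4-aligned)
28..32  -- padding (4B)
32..40  pitch  (8B, 8-aligned)
40..44  stride  (4B, 4-aligned)
44..46  format  (2B, 2-aligned)
46..48  -- tail padding (2B)
sizeof = 48, alignof = 8
— Header2 —
0..2  format  (2B, 2-aligned)
2..4  -- padding (2B)
4..8  stride  (4B, 4-aligned)
8..16  pitch  (8B, 8-aligned)
16..17  depth  (1B, 1-aligned)
17..18  width  (1B, 1-aligned)
18..20  -- padding (2B)
20..32  mip_level  (12B, 4-aligned)
32..36  channels  (4B, 4-aligned)
36..40  height  (4B, 4-aligned)
40..42  layer  (2B, 2-aligned)
42..48  -- tail padding (6B)
sizeof = 48, alignof = 8
48 − 48 = 0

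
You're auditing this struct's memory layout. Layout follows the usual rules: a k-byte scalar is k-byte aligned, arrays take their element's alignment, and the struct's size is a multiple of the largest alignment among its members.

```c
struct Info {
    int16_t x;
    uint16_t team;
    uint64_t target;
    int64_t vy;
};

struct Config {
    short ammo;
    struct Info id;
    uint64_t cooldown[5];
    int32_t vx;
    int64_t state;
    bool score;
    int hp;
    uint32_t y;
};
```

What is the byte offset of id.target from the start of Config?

16

Info: 0..2  x  (2B, 2-aligned); 2..4  team  (2B, 2-aligned); 4..8  -- padding (4B); 8..16  target  (8B, 8-aligned); 16..24  vy  (8B, 8-aligned); sizeof = 24, alignof = 8
0..2  ammo  (2B, 2-aligned)
2..8  -- padding (6B)
8..32  id  (24B, 8-aligned)
within Info: target at 8
8 + 8 = 16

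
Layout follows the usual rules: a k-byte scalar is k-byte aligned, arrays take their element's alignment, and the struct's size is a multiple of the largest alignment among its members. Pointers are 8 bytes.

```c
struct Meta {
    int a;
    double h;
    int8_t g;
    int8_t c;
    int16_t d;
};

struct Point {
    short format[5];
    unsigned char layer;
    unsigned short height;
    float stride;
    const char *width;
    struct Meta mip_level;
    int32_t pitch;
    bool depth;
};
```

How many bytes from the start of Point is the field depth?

Meta: @0: a [4B, align 4] → 4; +4 pad (align 8); @8: h [8B, align 8] → 16; @16: g [1B, align 1] → 17; @17: c [1B, align 1] → 18; @18: d [2B, align 2] → 20; +4 tail pad (align 8); size 24, align 8
@0: format [10B, align 2] → 10
@10: layer [1B, align 1] → 11
+1 pad (align 2)
@12: height [2B, align 2] → 14
+2 pad (align 4)
@16: stride [4B, align 4] → 20
+4 pad (align 8)
@24: width [8B, align 8] → 32
@32: mip_level [24B, align 8] → 56
@56: pitch [4B, align 4] → 60
@60: depth [1B, align 1] → 61

60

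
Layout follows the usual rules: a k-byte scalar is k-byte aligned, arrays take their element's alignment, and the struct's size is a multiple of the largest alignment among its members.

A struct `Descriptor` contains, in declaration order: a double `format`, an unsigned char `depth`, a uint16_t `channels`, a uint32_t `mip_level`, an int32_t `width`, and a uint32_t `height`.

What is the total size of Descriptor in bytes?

0..8  format  (8B, 8-aligned)
8..9  depth  (1B, 1-aligned)
9..10  -- padding (1B)
10..12  channels  (2B, 2-aligned)
12..16  mip_level  (4B, 4-aligned)
16..20  width  (4B, 4-aligned)
20..24  height  (4B, 4-aligned)
sizeof = 24, alignof = 8

24 bytes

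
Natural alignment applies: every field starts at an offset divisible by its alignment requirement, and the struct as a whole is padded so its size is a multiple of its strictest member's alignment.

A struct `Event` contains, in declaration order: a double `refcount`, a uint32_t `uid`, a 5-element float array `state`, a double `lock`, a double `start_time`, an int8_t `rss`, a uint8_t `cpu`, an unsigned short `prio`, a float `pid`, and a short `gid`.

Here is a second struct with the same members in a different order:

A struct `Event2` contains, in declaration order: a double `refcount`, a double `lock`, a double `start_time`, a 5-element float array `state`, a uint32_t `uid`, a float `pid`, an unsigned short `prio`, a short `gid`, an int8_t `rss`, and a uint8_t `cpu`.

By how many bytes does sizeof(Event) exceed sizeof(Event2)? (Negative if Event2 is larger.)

0..8  refcount  (8B, 8-aligned)
8..12  uid  (4B, 4-aligned)
12..32  state  (20B, 4-aligned)
32..40  lock  (8B, 8-aligned)
40..48  start_time  (8B, 8-aligned)
48..49  rss  (1B, 1-aligned)
49..50  cpu  (1B, 1-aligned)
50..52  prio  (2B, 2-aligned)
52..56  pid  (4B, 4-aligned)
56..58  gid  (2B, 2-aligned)
58..64  -- tail padding (6B)
sizeof = 64, alignof = 8
— Event2 —
0..8  refcount  (8B, 8-aligned)
8..16  lock  (8B, 8-aligned)
16..24  start_time  (8B, 8-aligned)
24..44  state  (20B, 4-aligned)
44..48  uid  (4B, 4-aligned)
48..52  pid  (4B, 4-aligned)
52..54  prio  (2B, 2-aligned)
54..56  gid  (2B, 2-aligned)
56..57  rss  (1B, 1-aligned)
57..58  cpu  (1B, 1-aligned)
58..64  -- tail padding (6B)
sizeof = 64, alignof = 8
64 − 64 = 0

0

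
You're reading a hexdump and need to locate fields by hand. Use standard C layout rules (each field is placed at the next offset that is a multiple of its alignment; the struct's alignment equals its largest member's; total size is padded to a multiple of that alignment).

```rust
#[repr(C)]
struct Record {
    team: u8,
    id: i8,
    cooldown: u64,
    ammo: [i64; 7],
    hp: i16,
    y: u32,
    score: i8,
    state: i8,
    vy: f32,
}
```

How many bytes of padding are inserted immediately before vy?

team at 0 (size 1, align 1) → ends 1
id at 1 (size 1, align 1) → ends 2
pad 6 to align 8 for cooldown
cooldown at 8 (size 8, align 8) → ends 16
ammo at 16 (size 56, align 8) → ends 72
hp at 72 (size 2, align 2) → ends 74
pad 2 to align 4 for y
y at 76 (size 4, align 4) → ends 80
score at 80 (size 1, align 1) → ends 81
state at 81 (size 1, align 1) → ends 82
pad 2 to align 4 for vy
vy at 84 (size 4, align 4) → ends 88

2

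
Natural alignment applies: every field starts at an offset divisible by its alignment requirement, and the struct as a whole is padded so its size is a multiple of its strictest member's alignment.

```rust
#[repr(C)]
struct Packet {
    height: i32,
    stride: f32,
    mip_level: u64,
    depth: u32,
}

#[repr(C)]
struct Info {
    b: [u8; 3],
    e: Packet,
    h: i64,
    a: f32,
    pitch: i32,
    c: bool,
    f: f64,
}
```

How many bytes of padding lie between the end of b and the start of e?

5

Packet: @0: height [4B, align 4] → 4; @4: stride [4B, align 4] → 8; @8: mip_level [8B, align 8] → 16; @16: depth [4B, align 4] → 20; +4 tail pad (align 8); size 24, align 8
@0: b [3B, align 1] → 3
+5 pad (align 8)
@8: e [24B, align 8] → 32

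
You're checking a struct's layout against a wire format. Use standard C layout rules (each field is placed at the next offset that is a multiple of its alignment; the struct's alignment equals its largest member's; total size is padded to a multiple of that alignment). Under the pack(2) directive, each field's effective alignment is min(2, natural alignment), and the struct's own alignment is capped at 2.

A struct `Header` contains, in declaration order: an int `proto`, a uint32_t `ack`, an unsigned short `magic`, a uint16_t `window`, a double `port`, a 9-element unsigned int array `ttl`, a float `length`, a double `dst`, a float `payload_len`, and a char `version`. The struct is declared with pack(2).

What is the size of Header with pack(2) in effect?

74

@0: proto [4B, align 2] → 4
@4: ack [4B, align 2] → 8
@8: magic [2B, align 2] → 10
@10: window [2B, align 2] → 12
@12: port [8B, align 2] → 20
@20: ttl [36B, align 2] → 56
@56: length [4B, align 2] → 60
@60: dst [8B, align 2] → 68
@68: payload_len [4B, align 2] → 72
@72: version [1B, align 1] → 73
+1 tail pad (align 2)
size 74, align 2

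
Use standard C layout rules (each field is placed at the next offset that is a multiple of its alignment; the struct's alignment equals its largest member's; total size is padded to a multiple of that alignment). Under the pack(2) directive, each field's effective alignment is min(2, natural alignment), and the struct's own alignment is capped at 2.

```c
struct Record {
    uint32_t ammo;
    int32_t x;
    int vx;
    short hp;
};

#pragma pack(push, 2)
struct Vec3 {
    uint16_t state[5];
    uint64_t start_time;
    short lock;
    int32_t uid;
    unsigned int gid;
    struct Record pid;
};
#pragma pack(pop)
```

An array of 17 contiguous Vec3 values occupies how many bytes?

Record: 0..4  ammo  (4B, 4-aligned); 4..8  x  (4B, 4-aligned); 8..12  vx  (4B, 4-aligned); 12..14  hp  (2B, 2-aligned); 14..16  -- tail padding (2B); sizeof = 16, alignof = 4
0..10  state  (10B, 2-aligned)
10..18  start_time  (8B, 2-aligned)
18..20  lock  (2B, 2-aligned)
20..24  uid  (4B, 2-aligned)
24..28  gid  (4B, 2-aligned)
28..44  pid  (16B, 2-aligned)
sizeof = 44, alignof = 2
array of 17: 17 × 44 = 748

748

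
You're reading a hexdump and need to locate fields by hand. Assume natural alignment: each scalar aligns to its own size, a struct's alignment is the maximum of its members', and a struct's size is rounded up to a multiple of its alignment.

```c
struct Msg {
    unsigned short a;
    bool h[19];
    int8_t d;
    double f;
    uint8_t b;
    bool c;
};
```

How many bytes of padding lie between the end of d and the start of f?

a at 0 (size 2, align 2) → ends 2
h at 2 (size 19, align 1) → ends 21
d at 21 (size 1, align 1) → ends 22
pad 2 to align 8 for f
f at 24 (size 8, align 8) → ends 32

2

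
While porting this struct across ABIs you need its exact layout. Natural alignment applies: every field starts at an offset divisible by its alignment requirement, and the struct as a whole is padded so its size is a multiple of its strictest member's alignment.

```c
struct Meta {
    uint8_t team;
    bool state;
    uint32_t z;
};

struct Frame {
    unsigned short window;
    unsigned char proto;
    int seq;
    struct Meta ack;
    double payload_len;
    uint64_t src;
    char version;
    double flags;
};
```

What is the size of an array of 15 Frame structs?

Meta: team at 0 (size 1, align 1) → ends 1; state at 1 (size 1, align 1) → ends 2; pad 2 to align 4 for z; z at 4 (size 4, align 4) → ends 8; total 8 bytes, alignment 4
window at 0 (size 2, align 2) → ends 2
proto at 2 (size 1, align 1) → ends 3
pad 1 to align 4 for seq
seq at 4 (size 4, align 4) → ends 8
ack at 8 (size 8, align 4) → ends 16
payload_len at 16 (size 8, align 8) → ends 24
src at 24 (size 8, align 8) → ends 32
version at 32 (size 1, align 1) → ends 33
pad 7 to align 8 for flags
flags at 40 (size 8, align 8) → ends 48
total 48 bytes, alignment 8
array of 15: 15 × 48 = 720

720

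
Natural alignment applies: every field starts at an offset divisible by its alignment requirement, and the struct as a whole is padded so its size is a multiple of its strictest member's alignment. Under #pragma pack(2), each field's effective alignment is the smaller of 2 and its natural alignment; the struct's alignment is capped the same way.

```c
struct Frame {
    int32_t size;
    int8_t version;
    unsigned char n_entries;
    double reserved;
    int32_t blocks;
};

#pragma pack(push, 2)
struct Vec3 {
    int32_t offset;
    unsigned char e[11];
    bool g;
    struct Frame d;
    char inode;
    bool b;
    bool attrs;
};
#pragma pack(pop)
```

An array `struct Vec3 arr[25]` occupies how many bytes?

1100

Frame: size at 0 (size 4, align 4) → ends 4; version at 4 (size 1, align 1) → ends 5; n_entries at 5 (size 1, align 1) → ends 6; pad 2 to align 8 for reserved; reserved at 8 (size 8, align 8) → ends 16; blocks at 16 (size 4, align 4) → ends 20; tail pad 4 to reach multiple of 8; total 24 bytes, alignment 8
offset at 0 (size 4, align 2) → ends 4
e at 4 (size 11, align 1) → ends 15
g at 15 (size 1, align 1) → ends 16
d at 16 (size 24, align 2) → ends 40
inode at 40 (size 1, align 1) → ends 41
b at 41 (size 1, align 1) → ends 42
attrs at 42 (size 1, align 1) → ends 43
tail pad 1 to reach multiple of 2
total 44 bytes, alignment 2
array of 25: 25 × 44 = 1100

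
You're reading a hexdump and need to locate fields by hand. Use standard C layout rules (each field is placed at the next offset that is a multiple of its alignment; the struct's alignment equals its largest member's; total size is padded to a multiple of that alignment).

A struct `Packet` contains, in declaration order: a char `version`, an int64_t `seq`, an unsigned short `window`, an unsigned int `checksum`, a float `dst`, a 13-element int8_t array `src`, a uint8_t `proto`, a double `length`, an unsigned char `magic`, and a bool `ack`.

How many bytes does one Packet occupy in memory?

@0: version [1B, align 1] → 1
+7 pad (align 8)
@8: seq [8B, align 8] → 16
@16: window [2B, align 2] → 18
+2 pad (align 4)
@20: checksum [4B, align 4] → 24
@24: dst [4B, align 4] → 28
@28: src [13B, align 1] → 41
@41: proto [1B, align 1] → 42
+6 pad (align 8)
@48: length [8B, align 8] → 56
@56: magic [1B, align 1] → 57
@57: ack [1B, align 1] → 58
+6 tail pad (align 8)
size 64, align 8

64 bytes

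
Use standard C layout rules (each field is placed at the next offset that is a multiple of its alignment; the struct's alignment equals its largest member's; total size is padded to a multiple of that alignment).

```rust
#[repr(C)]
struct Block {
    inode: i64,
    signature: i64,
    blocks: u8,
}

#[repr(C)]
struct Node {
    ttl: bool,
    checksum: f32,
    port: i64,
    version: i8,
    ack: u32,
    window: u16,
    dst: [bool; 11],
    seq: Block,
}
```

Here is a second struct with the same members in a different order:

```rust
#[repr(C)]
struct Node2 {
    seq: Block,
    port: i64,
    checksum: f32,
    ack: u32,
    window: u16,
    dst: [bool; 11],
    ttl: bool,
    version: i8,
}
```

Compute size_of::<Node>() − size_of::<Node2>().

Block: inode at 0 (size 8, align 8) → ends 8; signature at 8 (size 8, align 8) → ends 16; blocks at 16 (size 1, align 1) → ends 17; tail pad 7 to reach multiple of 8; total 24 bytes, alignment 8
ttl at 0 (size 1, align 1) → ends 1
pad 3 to align 4 for checksum
checksum at 4 (size 4, align 4) → ends 8
port at 8 (size 8, align 8) → ends 16
version at 16 (size 1, align 1) → ends 17
pad 3 to align 4 for ack
ack at 20 (size 4, align 4) → ends 24
window at 24 (size 2, align 2) → ends 26
dst at 26 (size 11, align 1) → ends 37
pad 3 to align 8 for seq
seq at 40 (size 24, align 8) → ends 64
total 64 bytes, alignment 8
— Node2 —
seq at 0 (size 24, align 8) → ends 24
port at 24 (size 8, align 8) → ends 32
checksum at 32 (size 4, align 4) → ends 36
ack at 36 (size 4, align 4) → ends 40
window at 40 (size 2, align 2) → ends 42
dst at 42 (size 11, align 1) → ends 53
ttl at 53 (size 1, align 1) → ends 54
version at 54 (size 1, align 1) → ends 55
tail pad 1 to reach multiple of 8
total 56 bytes, alignment 8
64 − 56 = 8

8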